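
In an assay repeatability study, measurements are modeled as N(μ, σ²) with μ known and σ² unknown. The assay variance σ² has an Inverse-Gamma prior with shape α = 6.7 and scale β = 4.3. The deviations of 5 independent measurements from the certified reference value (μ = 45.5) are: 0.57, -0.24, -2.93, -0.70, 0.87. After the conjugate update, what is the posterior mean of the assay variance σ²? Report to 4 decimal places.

With known mean μ and an Inverse-Gamma(α, β) prior on σ², the Normal likelihood is conjugate: posterior is Inv-Gamma(α + n/2, β + Σ(xᵢ−μ)²/2).
Σ(xᵢ−μ)² = (0.57)² + (-0.24)² + (-2.93)² + (-0.70)² + (0.87)² = 10.2143.
Posterior: Inv-Gamma(6.7 + 5/2, 4.3 + 10.2143/2) = Inv-Gamma(9.20, 9.40715).
E[σ²|data] = β/(α−1) = 9.40715/8.20 = 1.1472.

1.1472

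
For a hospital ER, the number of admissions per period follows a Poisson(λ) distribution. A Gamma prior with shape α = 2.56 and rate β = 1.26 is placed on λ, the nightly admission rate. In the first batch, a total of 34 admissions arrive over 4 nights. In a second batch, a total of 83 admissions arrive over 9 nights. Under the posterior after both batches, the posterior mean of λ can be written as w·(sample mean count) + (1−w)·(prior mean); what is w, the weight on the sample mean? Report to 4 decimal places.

0.9116

With a Gamma(shape α, rate β) prior, the Poisson likelihood is conjugate: the posterior is Gamma(α + ΣXᵢ, β + n).
Total number of nights: n = 4 + 9 = 13.
Posterior mean = (α₀+S)/(β₀+n) = [n/(β₀+n)]·(S/n) + [β₀/(β₀+n)]·(α₀/β₀), so only n and β₀ enter the weight.
Weight on data w = n/(β₀+n) = 13/(1.26+13) = 13/14.26 = 0.9116.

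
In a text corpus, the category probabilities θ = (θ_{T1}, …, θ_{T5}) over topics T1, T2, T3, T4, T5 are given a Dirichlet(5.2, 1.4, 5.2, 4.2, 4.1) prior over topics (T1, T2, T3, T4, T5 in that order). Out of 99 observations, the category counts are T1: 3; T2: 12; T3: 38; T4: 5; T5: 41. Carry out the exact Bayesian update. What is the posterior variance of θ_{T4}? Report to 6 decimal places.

The Dirichlet prior is conjugate to the Multinomial likelihood: each posterior αⱼ = prior αⱼ + observed count nⱼ.
Posterior concentration: (8.2, 13.4, 43.2, 9.2, 45.1), total = 119.1.
Var[θ_j] = α_j(Σα−α_j)/((Σα)²(Σα+1)) = 9.2·109.9/(119.1²·120.1) = 0.000593.

0.000593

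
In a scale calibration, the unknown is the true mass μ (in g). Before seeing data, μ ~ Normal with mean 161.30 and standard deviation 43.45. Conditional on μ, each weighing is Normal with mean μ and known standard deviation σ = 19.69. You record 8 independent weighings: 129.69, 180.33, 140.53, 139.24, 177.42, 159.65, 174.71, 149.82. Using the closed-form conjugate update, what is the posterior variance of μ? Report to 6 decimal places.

For Normal data with known variance σ², a Normal(μ₀, σ₀²) prior on μ is conjugate. Posterior precision = 1/σ₀² + n/σ²; posterior mean is the precision-weighted average of μ₀ and x̄.
σ₀² = 43.45² = 1887.9025, σ² = 19.69² = 387.6961; σ² + n·σ₀² = 387.6961 + 8·1887.9025 = 15490.9161.
Posterior precision = 1/σ₀² + n/σ² = 1/1887.9025 + 8/387.6961 = (σ² + n·σ₀²)/(σ₀²σ²) = 15490.9161/(1887.9025·387.6961); posterior variance σₙ² = σ₀²σ²/(σ² + n·σ₀²) = 1887.9025·387.6961/15490.9161 = 47.249138.

47.249138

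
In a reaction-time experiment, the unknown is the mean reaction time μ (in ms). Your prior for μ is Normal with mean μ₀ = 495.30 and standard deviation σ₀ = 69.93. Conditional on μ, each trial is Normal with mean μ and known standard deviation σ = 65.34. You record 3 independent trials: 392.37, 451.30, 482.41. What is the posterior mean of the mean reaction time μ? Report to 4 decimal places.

454.0352

For Normal data with known variance σ², a Normal(μ₀, σ₀²) prior on μ is conjugate. Posterior precision = 1/σ₀² + n/σ²; posterior mean is the precision-weighted average of μ₀ and x̄.
Σxᵢ = 392.37 + 451.30 + 482.41 = 1326.08, so n·x̄ = 1326.08.
σ₀² = 69.93² = 4890.2049, σ² = 65.34² = 4269.3156; σ² + n·σ₀² = 4269.3156 + 3·4890.2049 = 18939.9303.
Posterior mean = (μ₀/σ₀² + n·x̄/σ²)/(1/σ₀² + n/σ²) = (σ²·μ₀ + σ₀²·n·x̄)/(σ² + n·σ₀²) = (4269.3156·495.30 + 4890.2049·1326.08)/18939.9303 = 8599394.930472/18939.9303 = 454.0352.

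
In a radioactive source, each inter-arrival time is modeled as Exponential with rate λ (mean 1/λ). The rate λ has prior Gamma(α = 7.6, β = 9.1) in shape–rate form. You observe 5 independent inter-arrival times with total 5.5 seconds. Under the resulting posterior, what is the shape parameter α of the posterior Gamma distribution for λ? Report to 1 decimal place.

12.6

With a Gamma(shape α, rate β) prior on the exponential rate λ, the posterior after n observations with total T = Σxᵢ is Gamma(α+n, β+T).
Posterior: Gamma(7.6+5, 9.1+5.5) = Gamma(12.6, 14.6).
Posterior α = 12.6.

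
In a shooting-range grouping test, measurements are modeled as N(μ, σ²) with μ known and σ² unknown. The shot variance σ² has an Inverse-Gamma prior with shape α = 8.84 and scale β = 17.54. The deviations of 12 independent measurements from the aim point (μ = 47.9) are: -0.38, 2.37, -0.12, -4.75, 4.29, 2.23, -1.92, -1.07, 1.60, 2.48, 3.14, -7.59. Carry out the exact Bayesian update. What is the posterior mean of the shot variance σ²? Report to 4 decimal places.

6.0623

With known mean μ and an Inverse-Gamma(α, β) prior on σ², the Normal likelihood is conjugate: posterior is Inv-Gamma(α + n/2, β + Σ(xᵢ−μ)²/2).
Σ(xᵢ−μ)² = (-0.38)² + (2.37)² + (-0.12)² + (-4.75)² + (4.29)² + (2.23)² + (-1.92)² + (-1.07)² + (1.60)² + (2.48)² + (3.14)² + (-7.59)² = 132.7246.
Posterior: Inv-Gamma(8.84 + 12/2, 17.54 + 132.7246/2) = Inv-Gamma(14.84, 83.90230).
E[σ²|data] = β/(α−1) = 83.90230/13.84 = 6.0623.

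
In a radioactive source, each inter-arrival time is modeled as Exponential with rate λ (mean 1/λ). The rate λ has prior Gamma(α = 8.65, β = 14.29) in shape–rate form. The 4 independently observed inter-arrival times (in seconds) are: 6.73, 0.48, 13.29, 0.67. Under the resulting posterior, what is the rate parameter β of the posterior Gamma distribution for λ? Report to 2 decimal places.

35.46

With a Gamma(shape α, rate β) prior on the exponential rate λ, the posterior after n observations with total T = Σxᵢ is Gamma(α+n, β+T).
Sum of observations T = 21.17 seconds; n = 4.
Posterior: Gamma(8.65+4, 14.29+21.17) = Gamma(12.65, 35.46).
Posterior β = 35.46.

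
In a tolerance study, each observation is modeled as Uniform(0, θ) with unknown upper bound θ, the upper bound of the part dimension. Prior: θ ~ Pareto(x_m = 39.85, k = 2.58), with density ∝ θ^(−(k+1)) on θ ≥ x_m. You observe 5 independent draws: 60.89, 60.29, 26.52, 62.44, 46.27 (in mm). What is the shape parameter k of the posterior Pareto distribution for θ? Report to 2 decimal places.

7.58

A Pareto(scale x_m, shape k) prior on the upper bound θ of Uniform(0, θ) is conjugate: posterior is Pareto(max(x_m, max xᵢ), k + n).
Sample maximum = 62.44; prior scale x_m = 39.85 → posterior scale = max = 62.44.
Posterior shape = 2.58 + 5 = 7.58.
Posterior shape k = 7.58.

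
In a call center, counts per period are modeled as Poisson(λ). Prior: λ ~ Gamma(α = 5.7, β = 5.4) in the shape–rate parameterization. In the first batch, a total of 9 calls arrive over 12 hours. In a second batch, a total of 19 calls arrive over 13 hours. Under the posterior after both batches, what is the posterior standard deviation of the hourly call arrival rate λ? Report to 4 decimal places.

With a Gamma(shape α, rate β) prior, the Poisson likelihood is conjugate: the posterior is Gamma(α + ΣXᵢ, β + n).
After batch 1: Gamma(α+S, β+n) = Gamma(5.7+9, 5.4+12) = Gamma(14.7, 17.4).
After batch 2: Gamma(α+S, β+n) = Gamma(14.7+19, 17.4+13) = Gamma(33.7, 30.4).
SD = √α/β = √33.7/30.4 = 0.1910.

0.1910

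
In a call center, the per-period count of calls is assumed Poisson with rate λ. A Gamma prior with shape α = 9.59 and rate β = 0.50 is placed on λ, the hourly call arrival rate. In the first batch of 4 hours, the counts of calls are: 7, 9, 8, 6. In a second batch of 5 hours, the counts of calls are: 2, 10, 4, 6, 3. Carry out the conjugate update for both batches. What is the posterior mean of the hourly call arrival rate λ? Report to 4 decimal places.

6.7989

With a Gamma(shape α, rate β) prior, the Poisson likelihood is conjugate: the posterior is Gamma(α + ΣXᵢ, β + n).
Batch 1: sum of counts S = 30 over n = 4 hours.
After batch 1: Gamma(α+S, β+n) = Gamma(9.59+30, 0.50+4) = Gamma(39.59, 4.50).
Batch 2: sum of counts S = 25 over n = 5 hours.
After batch 2: Gamma(α+S, β+n) = Gamma(39.59+25, 4.50+5) = Gamma(64.59, 9.50).
Posterior mean = α/β = 64.59/9.50 = 6.7989.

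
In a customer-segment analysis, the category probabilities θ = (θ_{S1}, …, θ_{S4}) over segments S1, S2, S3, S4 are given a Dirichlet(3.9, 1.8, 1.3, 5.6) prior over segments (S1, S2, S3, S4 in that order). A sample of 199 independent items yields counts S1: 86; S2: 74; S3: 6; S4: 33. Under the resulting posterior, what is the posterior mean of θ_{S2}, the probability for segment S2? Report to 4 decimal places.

The Dirichlet prior is conjugate to the Multinomial likelihood: each posterior αⱼ = prior αⱼ + observed count nⱼ.
Posterior concentration: (89.9, 75.8, 7.3, 38.6), total = 211.6.
E[θ_{S2}|data] = α_{S2}/Σα = 75.8/211.6 = 0.3582.

0.3582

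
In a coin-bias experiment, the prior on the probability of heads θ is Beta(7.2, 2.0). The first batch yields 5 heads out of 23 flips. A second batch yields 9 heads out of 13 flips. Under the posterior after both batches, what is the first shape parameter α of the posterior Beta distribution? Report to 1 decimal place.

The Beta prior is conjugate to a Binomial/Bernoulli likelihood; the update adds successes to α and failures to β.
After batch 1: Beta(7.2+5, 2.0+18) = Beta(12.2, 20.0).
After batch 2: Beta(12.2+9, 20.0+4) = Beta(21.2, 24.0).
Posterior α = 21.2.

21.2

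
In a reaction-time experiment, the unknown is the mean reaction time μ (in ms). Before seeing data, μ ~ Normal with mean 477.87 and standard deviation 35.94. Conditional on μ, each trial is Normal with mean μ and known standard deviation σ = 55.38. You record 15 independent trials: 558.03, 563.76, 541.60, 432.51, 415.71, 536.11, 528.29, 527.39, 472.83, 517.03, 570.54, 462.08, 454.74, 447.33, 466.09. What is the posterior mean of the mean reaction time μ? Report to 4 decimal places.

For Normal data with known variance σ², a Normal(μ₀, σ₀²) prior on μ is conjugate. Posterior precision = 1/σ₀² + n/σ²; posterior mean is the precision-weighted average of μ₀ and x̄.
Σxᵢ = 558.03 + 563.76 + 541.60 + 432.51 + 415.71 + 536.11 + 528.29 + 527.39 + 472.83 + 517.03 + 570.54 + 462.08 + 454.74 + 447.33 + 466.09 = 7494.04, so n·x̄ = 7494.04.
σ₀² = 35.94² = 1291.6836, σ² = 55.38² = 3066.9444; σ² + n·σ₀² = 3066.9444 + 15·1291.6836 = 22442.1984.
Posterior mean = (μ₀/σ₀² + n·x̄/σ²)/(1/σ₀² + n/σ²) = (σ²·μ₀ + σ₀²·n·x̄)/(σ² + n·σ₀²) = (3066.9444·477.87 + 1291.6836·7494.04)/22442.1984 = 11145529.286172/22442.1984 = 496.6327.

496.6327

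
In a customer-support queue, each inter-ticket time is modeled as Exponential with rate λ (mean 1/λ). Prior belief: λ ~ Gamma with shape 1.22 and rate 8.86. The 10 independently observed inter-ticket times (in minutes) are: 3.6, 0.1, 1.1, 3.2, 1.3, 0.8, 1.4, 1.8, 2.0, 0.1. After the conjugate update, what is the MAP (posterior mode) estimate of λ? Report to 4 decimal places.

With a Gamma(shape α, rate β) prior on the exponential rate λ, the posterior after n observations with total T = Σxᵢ is Gamma(α+n, β+T).
Sum of observations T = 15.4 minutes; n = 10.
Posterior: Gamma(1.22+10, 8.86+15.4) = Gamma(11.22, 24.26).
Mode = (α−1)/β = 0.4213.

0.4213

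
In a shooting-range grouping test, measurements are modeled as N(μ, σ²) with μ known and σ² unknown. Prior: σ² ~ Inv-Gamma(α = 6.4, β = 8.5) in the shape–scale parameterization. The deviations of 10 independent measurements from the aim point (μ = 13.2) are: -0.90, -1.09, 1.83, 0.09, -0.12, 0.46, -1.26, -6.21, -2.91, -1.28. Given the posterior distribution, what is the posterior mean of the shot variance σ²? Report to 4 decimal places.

With known mean μ and an Inverse-Gamma(α, β) prior on σ², the Normal likelihood is conjugate: posterior is Inv-Gamma(α + n/2, β + Σ(xᵢ−μ)²/2).
Σ(xᵢ−μ)² = (-0.90)² + (-1.09)² + (1.83)² + (0.09)² + (-0.12)² + (0.46)² + (-1.26)² + (-6.21)² + (-2.91)² + (-1.28)² = 55.8393.
Posterior: Inv-Gamma(6.4 + 10/2, 8.5 + 55.8393/2) = Inv-Gamma(11.40, 36.41965).
E[σ²|data] = β/(α−1) = 36.41965/10.40 = 3.5019.

3.5019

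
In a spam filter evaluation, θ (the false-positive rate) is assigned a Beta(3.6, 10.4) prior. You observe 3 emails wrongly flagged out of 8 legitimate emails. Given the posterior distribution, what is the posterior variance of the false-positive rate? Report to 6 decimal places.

The Beta prior is conjugate to a Binomial/Bernoulli likelihood; the update adds successes to α and failures to β.
Posterior: Beta(α+k, β+n−k) = Beta(3.6+3, 10.4+5) = Beta(6.6, 15.4).
Var = αβ/((α+β)²(α+β+1)) = 6.6·15.4/(22.0²·23.0) = 0.009130.

0.009130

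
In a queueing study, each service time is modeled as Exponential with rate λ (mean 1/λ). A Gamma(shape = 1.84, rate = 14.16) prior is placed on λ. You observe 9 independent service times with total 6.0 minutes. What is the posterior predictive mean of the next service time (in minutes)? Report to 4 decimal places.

2.0488

With a Gamma(shape α, rate β) prior on the exponential rate λ, the posterior after n observations with total T = Σxᵢ is Gamma(α+n, β+T).
Posterior: Gamma(1.84+9, 14.16+6.0) = Gamma(10.84, 20.16).
The predictive distribution for the next observation is Lomax; its mean is β/(α−1) = 20.16/9.84 = 2.0488.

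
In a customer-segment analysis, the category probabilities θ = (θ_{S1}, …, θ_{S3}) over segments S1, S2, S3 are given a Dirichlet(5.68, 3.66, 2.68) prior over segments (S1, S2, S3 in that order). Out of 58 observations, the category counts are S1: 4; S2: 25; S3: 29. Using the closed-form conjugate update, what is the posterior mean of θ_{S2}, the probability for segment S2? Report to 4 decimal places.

0.4093

The Dirichlet prior is conjugate to the Multinomial likelihood: each posterior αⱼ = prior αⱼ + observed count nⱼ.
Posterior concentration: (9.68, 28.66, 31.68), total = 70.02.
E[θ_{S2}|data] = α_{S2}/Σα = 28.66/70.02 = 0.4093.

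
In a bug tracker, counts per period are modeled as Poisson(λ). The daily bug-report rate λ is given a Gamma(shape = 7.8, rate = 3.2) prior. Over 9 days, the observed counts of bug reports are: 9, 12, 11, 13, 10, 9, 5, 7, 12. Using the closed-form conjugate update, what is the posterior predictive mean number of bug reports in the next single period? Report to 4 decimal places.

7.8525

With a Gamma(shape α, rate β) prior, the Poisson likelihood is conjugate: the posterior is Gamma(α + ΣXᵢ, β + n).
Sum of counts S = 88 over n = 9 days.
Posterior: Gamma(α+S, β+n) = Gamma(7.8+88, 3.2+9) = Gamma(95.8, 12.2).
The predictive distribution for one future period is NegBinom with mean α/β = 7.8525.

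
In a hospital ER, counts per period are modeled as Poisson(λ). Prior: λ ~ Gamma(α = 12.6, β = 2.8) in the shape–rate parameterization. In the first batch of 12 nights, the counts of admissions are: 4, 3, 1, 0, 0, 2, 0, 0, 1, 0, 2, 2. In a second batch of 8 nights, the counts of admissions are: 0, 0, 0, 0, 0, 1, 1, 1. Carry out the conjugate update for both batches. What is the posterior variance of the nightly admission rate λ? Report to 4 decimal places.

With a Gamma(shape α, rate β) prior, the Poisson likelihood is conjugate: the posterior is Gamma(α + ΣXᵢ, β + n).
Batch 1: sum of counts S = 15 over n = 12 nights.
After batch 1: Gamma(α+S, β+n) = Gamma(12.6+15, 2.8+12) = Gamma(27.6, 14.8).
Batch 2: sum of counts S = 3 over n = 8 nights.
After batch 2: Gamma(α+S, β+n) = Gamma(27.6+3, 14.8+8) = Gamma(30.6, 22.8).
Var = α/β² = 30.6/22.8² = 0.0589.

0.0589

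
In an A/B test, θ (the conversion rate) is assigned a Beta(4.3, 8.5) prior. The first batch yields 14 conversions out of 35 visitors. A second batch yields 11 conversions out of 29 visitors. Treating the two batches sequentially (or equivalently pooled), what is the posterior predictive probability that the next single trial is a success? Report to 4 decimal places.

0.3815

The Beta prior is conjugate to a Binomial/Bernoulli likelihood; the update adds successes to α and failures to β.
After batch 1: Beta(4.3+14, 8.5+21) = Beta(18.3, 29.5).
After batch 2: Beta(18.3+11, 29.5+18) = Beta(29.3, 47.5).
For a single future Bernoulli trial, P(success | data) = α/(α+β) = 0.3815.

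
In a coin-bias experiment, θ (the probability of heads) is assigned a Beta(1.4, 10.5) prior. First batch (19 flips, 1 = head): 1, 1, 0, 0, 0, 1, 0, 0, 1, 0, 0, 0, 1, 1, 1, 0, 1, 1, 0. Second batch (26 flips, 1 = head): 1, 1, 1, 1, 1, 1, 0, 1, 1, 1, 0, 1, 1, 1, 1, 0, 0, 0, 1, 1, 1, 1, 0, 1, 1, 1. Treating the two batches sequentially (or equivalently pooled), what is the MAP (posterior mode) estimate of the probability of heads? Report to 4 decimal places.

0.5355

The Beta prior is conjugate to a Binomial/Bernoulli likelihood; the update adds successes to α and failures to β.
After batch 1: Beta(1.4+9, 10.5+10) = Beta(10.4, 20.5).
After batch 2: Beta(10.4+20, 20.5+6) = Beta(30.4, 26.5).
Mode of Beta(a,b) for a,b>1 is (a−1)/(a+b−2) = 29.4/54.9 = 0.5355.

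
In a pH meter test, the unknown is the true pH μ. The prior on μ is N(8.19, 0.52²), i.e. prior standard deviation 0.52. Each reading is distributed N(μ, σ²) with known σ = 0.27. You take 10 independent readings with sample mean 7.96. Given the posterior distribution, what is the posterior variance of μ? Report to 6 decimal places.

For Normal data with known variance σ², a Normal(μ₀, σ₀²) prior on μ is conjugate. Posterior precision = 1/σ₀² + n/σ²; posterior mean is the precision-weighted average of μ₀ and x̄.
σ₀² = 0.52² = 0.2704, σ² = 0.27² = 0.0729; σ² + n·σ₀² = 0.0729 + 10·0.2704 = 2.7769.
Posterior precision = 1/σ₀² + n/σ² = 1/0.2704 + 10/0.0729 = (σ² + n·σ₀²)/(σ₀²σ²) = 2.7769/(0.2704·0.0729); posterior variance σₙ² = σ₀²σ²/(σ² + n·σ₀²) = 0.2704·0.0729/2.7769 = 0.007099.

0.007099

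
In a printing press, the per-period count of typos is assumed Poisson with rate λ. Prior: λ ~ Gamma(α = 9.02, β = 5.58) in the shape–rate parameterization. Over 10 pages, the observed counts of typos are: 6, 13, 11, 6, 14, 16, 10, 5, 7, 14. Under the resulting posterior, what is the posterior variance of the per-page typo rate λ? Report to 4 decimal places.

With a Gamma(shape α, rate β) prior, the Poisson likelihood is conjugate: the posterior is Gamma(α + ΣXᵢ, β + n).
Sum of counts S = 102 over n = 10 pages.
Posterior: Gamma(α+S, β+n) = Gamma(9.02+102, 5.58+10) = Gamma(111.02, 15.58).
Var = α/β² = 111.02/15.58² = 0.4574.

0.4574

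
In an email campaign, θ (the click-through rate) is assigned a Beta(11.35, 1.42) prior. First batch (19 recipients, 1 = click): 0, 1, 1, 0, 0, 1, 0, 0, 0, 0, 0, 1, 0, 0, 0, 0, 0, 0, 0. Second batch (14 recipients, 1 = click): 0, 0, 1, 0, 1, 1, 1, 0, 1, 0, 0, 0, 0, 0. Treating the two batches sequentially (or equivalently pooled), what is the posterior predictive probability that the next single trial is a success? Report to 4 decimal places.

0.4446

The Beta prior is conjugate to a Binomial/Bernoulli likelihood; the update adds successes to α and failures to β.
After batch 1: Beta(11.35+4, 1.42+15) = Beta(15.35, 16.42).
After batch 2: Beta(15.35+5, 16.42+9) = Beta(20.35, 25.42).
For a single future Bernoulli trial, P(success | data) = α/(α+β) = 0.4446.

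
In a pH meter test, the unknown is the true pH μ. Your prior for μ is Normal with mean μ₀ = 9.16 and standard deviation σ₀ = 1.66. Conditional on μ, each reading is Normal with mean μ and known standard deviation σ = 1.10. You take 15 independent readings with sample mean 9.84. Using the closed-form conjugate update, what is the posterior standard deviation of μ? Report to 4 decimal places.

0.2800

For Normal data with known variance σ², a Normal(μ₀, σ₀²) prior on μ is conjugate. Posterior precision = 1/σ₀² + n/σ²; posterior mean is the precision-weighted average of μ₀ and x̄.
σ₀² = 1.66² = 2.7556, σ² = 1.10² = 1.21; σ² + n·σ₀² = 1.21 + 15·2.7556 = 42.544.
Posterior precision = 1/σ₀² + n/σ² = 1/2.7556 + 15/1.21 = (σ² + n·σ₀²)/(σ₀²σ²) = 42.544/(2.7556·1.21); posterior variance σₙ² = σ₀²σ²/(σ² + n·σ₀²) = 2.7556·1.21/42.544 = 0.078372.
Posterior SD = √σₙ² = √(2.7556·1.21/42.544) = 0.2800.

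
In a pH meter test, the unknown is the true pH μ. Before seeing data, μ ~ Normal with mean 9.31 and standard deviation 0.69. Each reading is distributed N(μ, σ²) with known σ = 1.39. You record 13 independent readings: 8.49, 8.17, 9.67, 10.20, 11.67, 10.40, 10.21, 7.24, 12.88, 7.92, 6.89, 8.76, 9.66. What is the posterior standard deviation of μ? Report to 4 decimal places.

0.3365

For Normal data with known variance σ², a Normal(μ₀, σ₀²) prior on μ is conjugate. Posterior precision = 1/σ₀² + n/σ²; posterior mean is the precision-weighted average of μ₀ and x̄.
σ₀² = 0.69² = 0.4761, σ² = 1.39² = 1.9321; σ² + n·σ₀² = 1.9321 + 13·0.4761 = 8.1214.
Posterior precision = 1/σ₀² + n/σ² = 1/0.4761 + 13/1.9321 = (σ² + n·σ₀²)/(σ₀²σ²) = 8.1214/(0.4761·1.9321); posterior variance σₙ² = σ₀²σ²/(σ² + n·σ₀²) = 0.4761·1.9321/8.1214 = 0.113265.
Posterior SD = √σₙ² = √(0.4761·1.9321/8.1214) = 0.3365.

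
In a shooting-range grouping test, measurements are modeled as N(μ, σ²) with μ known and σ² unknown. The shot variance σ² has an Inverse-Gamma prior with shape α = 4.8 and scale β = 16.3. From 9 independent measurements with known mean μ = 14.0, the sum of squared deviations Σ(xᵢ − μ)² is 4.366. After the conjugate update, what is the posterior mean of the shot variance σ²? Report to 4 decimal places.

2.2269

With known mean μ and an Inverse-Gamma(α, β) prior on σ², the Normal likelihood is conjugate: posterior is Inv-Gamma(α + n/2, β + Σ(xᵢ−μ)²/2).
Posterior: Inv-Gamma(4.8 + 9/2, 16.3 + 4.366/2) = Inv-Gamma(9.30, 18.4830).
E[σ²|data] = β/(α−1) = 18.4830/8.30 = 2.2269.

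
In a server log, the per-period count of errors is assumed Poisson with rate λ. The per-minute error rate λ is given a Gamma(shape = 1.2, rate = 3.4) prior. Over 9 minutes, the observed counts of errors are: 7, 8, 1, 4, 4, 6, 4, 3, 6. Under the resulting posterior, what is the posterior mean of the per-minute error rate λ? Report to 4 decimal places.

With a Gamma(shape α, rate β) prior, the Poisson likelihood is conjugate: the posterior is Gamma(α + ΣXᵢ, β + n).
Sum of counts S = 43 over n = 9 minutes.
Posterior: Gamma(α+S, β+n) = Gamma(1.2+43, 3.4+9) = Gamma(44.2, 12.4).
Posterior mean = α/β = 44.2/12.4 = 3.5645.

3.5645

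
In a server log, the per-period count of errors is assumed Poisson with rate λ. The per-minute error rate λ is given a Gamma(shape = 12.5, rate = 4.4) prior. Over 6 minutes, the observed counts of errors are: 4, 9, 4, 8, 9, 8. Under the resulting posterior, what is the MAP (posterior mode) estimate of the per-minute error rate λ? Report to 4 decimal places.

With a Gamma(shape α, rate β) prior, the Poisson likelihood is conjugate: the posterior is Gamma(α + ΣXᵢ, β + n).
Sum of counts S = 42 over n = 6 minutes.
Posterior: Gamma(α+S, β+n) = Gamma(12.5+42, 4.4+6) = Gamma(54.5, 10.4).
Mode of Gamma(α,β) for α≥1 is (α−1)/β = 53.5/10.4 = 5.1442.

5.1442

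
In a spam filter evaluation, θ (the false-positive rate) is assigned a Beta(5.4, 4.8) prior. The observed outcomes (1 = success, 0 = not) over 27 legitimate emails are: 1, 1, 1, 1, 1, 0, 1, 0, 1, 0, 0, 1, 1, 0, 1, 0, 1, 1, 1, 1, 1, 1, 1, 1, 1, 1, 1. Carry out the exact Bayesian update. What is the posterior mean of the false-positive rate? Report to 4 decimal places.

0.7097

The Beta prior is conjugate to a Binomial/Bernoulli likelihood; the update adds successes to α and failures to β.
Posterior: Beta(α+k, β+n−k) = Beta(5.4+21, 4.8+6) = Beta(26.4, 10.8).
Posterior mean = α/(α+β) = 26.4/37.2 = 0.7097.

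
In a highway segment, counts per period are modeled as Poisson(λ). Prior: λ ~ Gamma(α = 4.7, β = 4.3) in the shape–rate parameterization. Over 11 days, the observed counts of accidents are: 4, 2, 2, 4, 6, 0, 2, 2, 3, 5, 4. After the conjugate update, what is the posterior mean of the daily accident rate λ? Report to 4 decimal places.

With a Gamma(shape α, rate β) prior, the Poisson likelihood is conjugate: the posterior is Gamma(α + ΣXᵢ, β + n).
Sum of counts S = 34 over n = 11 days.
Posterior: Gamma(α+S, β+n) = Gamma(4.7+34, 4.3+11) = Gamma(38.7, 15.3).
Posterior mean = α/β = 38.7/15.3 = 2.5294.

2.5294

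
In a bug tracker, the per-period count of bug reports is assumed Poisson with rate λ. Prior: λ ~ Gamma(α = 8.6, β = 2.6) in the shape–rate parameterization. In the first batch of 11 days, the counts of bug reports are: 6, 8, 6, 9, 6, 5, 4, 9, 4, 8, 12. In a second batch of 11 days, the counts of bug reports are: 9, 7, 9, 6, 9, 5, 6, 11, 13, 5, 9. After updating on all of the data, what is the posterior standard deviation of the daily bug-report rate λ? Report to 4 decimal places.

0.5371

With a Gamma(shape α, rate β) prior, the Poisson likelihood is conjugate: the posterior is Gamma(α + ΣXᵢ, β + n).
Batch 1: sum of counts S = 77 over n = 11 days.
After batch 1: Gamma(α+S, β+n) = Gamma(8.6+77, 2.6+11) = Gamma(85.6, 13.6).
Batch 2: sum of counts S = 89 over n = 11 days.
After batch 2: Gamma(α+S, β+n) = Gamma(85.6+89, 13.6+11) = Gamma(174.6, 24.6).
SD = √α/β = √174.6/24.6 = 0.5371.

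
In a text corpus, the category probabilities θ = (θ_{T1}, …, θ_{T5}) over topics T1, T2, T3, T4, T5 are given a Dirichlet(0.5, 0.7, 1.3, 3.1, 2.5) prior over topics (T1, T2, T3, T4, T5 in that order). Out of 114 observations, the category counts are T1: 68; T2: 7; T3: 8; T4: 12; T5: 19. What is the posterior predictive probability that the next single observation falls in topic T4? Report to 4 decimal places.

0.1237

The Dirichlet prior is conjugate to the Multinomial likelihood: each posterior αⱼ = prior αⱼ + observed count nⱼ.
Posterior concentration: (68.5, 7.7, 9.3, 15.1, 21.5), total = 122.1.
P(next = T4 | data) = α_{T4}/Σα = 0.1237.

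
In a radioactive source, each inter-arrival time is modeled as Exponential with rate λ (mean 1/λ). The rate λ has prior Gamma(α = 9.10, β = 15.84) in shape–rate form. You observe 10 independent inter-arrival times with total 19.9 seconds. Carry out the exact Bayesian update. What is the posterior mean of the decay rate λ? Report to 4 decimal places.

With a Gamma(shape α, rate β) prior on the exponential rate λ, the posterior after n observations with total T = Σxᵢ is Gamma(α+n, β+T).
Posterior: Gamma(9.10+10, 15.84+19.9) = Gamma(19.10, 35.74).
Posterior mean of λ = α/β = 19.10/35.74 = 0.5344.

0.5344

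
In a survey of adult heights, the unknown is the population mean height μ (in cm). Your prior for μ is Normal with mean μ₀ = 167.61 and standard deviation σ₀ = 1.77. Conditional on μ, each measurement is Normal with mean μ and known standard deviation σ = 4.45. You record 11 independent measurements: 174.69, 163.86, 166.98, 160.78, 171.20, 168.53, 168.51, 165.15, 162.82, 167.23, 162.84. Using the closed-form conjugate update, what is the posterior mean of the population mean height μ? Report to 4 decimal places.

For Normal data with known variance σ², a Normal(μ₀, σ₀²) prior on μ is conjugate. Posterior precision = 1/σ₀² + n/σ²; posterior mean is the precision-weighted average of μ₀ and x̄.
Σxᵢ = 174.69 + 163.86 + 166.98 + 160.78 + 171.20 + 168.53 + 168.51 + 165.15 + 162.82 + 167.23 + 162.84 = 1832.59, so n·x̄ = 1832.59.
σ₀² = 1.77² = 3.1329, σ² = 4.45² = 19.8025; σ² + n·σ₀² = 19.8025 + 11·3.1329 = 54.2644.
Posterior mean = (μ₀/σ₀² + n·x̄/σ²)/(1/σ₀² + n/σ²) = (σ²·μ₀ + σ₀²·n·x̄)/(σ² + n·σ₀²) = (19.8025·167.61 + 3.1329·1832.59)/54.2644 = 9060.418236/54.2644 = 166.9680.

166.9680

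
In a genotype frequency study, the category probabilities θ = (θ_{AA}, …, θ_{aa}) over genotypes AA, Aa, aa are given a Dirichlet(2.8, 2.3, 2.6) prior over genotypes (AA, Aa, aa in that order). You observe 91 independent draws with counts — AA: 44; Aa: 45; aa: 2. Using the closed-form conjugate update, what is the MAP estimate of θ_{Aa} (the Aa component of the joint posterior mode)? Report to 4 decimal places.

The Dirichlet prior is conjugate to the Multinomial likelihood: each posterior αⱼ = prior αⱼ + observed count nⱼ.
Posterior concentration: (46.8, 47.3, 4.6), total = 98.7.
Joint mode component: (α_{Aa}−1)/(Σα−K) = 46.3/95.7 = 0.4838.

0.4838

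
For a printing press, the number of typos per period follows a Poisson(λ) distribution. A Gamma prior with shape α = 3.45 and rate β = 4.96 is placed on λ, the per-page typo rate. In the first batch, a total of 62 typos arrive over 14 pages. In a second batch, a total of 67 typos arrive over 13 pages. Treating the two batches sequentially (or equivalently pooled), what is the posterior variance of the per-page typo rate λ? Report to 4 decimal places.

With a Gamma(shape α, rate β) prior, the Poisson likelihood is conjugate: the posterior is Gamma(α + ΣXᵢ, β + n).
After batch 1: Gamma(α+S, β+n) = Gamma(3.45+62, 4.96+14) = Gamma(65.45, 18.96).
After batch 2: Gamma(α+S, β+n) = Gamma(65.45+67, 18.96+13) = Gamma(132.45, 31.96).
Var = α/β² = 132.45/31.96² = 0.1297.

0.1297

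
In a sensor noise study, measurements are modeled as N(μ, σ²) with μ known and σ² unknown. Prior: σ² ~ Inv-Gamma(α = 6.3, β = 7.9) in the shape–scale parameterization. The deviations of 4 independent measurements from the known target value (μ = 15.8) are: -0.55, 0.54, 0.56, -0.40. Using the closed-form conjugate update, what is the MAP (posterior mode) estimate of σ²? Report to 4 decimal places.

With known mean μ and an Inverse-Gamma(α, β) prior on σ², the Normal likelihood is conjugate: posterior is Inv-Gamma(α + n/2, β + Σ(xᵢ−μ)²/2).
Σ(xᵢ−μ)² = (-0.55)² + (0.54)² + (0.56)² + (-0.40)² = 1.0677.
Posterior: Inv-Gamma(6.3 + 4/2, 7.9 + 1.0677/2) = Inv-Gamma(8.30, 8.43385).
Mode = β/(α+1) = 8.43385/9.30 = 0.9069.

0.9069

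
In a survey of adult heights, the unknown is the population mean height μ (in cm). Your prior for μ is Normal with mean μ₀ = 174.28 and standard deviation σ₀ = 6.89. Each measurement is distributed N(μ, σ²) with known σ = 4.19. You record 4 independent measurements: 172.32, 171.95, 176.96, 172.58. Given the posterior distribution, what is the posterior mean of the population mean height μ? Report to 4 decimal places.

For Normal data with known variance σ², a Normal(μ₀, σ₀²) prior on μ is conjugate. Posterior precision = 1/σ₀² + n/σ²; posterior mean is the precision-weighted average of μ₀ and x̄.
Σxᵢ = 172.32 + 171.95 + 176.96 + 172.58 = 693.81, so n·x̄ = 693.81.
σ₀² = 6.89² = 47.4721, σ² = 4.19² = 17.5561; σ² + n·σ₀² = 17.5561 + 4·47.4721 = 207.4445.
Posterior mean = (μ₀/σ₀² + n·x̄/σ²)/(1/σ₀² + n/σ²) = (σ²·μ₀ + σ₀²·n·x̄)/(σ² + n·σ₀²) = (17.5561·174.28 + 47.4721·693.81)/207.4445 = 35996.294809/207.4445 = 173.5225.

173.5225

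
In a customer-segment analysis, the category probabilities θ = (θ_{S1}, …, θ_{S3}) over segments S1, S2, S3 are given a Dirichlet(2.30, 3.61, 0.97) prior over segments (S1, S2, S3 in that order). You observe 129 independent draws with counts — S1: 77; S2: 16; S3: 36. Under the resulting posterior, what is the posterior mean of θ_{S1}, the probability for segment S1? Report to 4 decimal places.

The Dirichlet prior is conjugate to the Multinomial likelihood: each posterior αⱼ = prior αⱼ + observed count nⱼ.
Posterior concentration: (79.30, 19.61, 36.97), total = 135.88.
E[θ_{S1}|data] = α_{S1}/Σα = 79.30/135.88 = 0.5836.

0.5836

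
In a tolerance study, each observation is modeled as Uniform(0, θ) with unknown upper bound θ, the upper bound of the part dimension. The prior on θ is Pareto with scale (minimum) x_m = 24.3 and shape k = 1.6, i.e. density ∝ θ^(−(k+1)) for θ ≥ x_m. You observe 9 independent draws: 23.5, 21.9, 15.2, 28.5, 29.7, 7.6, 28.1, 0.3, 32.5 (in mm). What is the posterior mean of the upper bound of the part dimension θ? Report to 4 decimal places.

35.8854

A Pareto(scale x_m, shape k) prior on the upper bound θ of Uniform(0, θ) is conjugate: posterior is Pareto(max(x_m, max xᵢ), k + n).
Sample maximum = 32.5; prior scale x_m = 24.3 → posterior scale = max = 32.5.
Posterior shape = 1.6 + 9 = 10.6.
E[θ|data] = k·x_m/(k−1) = 10.6·32.5/9.6 = 35.8854.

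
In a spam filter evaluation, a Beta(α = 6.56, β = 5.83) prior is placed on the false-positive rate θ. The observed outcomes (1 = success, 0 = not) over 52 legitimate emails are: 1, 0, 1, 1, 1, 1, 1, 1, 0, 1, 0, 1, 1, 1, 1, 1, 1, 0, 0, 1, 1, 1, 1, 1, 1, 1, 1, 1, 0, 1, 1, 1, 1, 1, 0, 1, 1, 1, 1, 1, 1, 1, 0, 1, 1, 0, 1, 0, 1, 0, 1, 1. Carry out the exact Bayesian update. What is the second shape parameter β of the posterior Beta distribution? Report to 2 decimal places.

The Beta prior is conjugate to a Binomial/Bernoulli likelihood; the update adds successes to α and failures to β.
Posterior: Beta(α+k, β+n−k) = Beta(6.56+41, 5.83+11) = Beta(47.56, 16.83).
Posterior β = 16.83.

16.83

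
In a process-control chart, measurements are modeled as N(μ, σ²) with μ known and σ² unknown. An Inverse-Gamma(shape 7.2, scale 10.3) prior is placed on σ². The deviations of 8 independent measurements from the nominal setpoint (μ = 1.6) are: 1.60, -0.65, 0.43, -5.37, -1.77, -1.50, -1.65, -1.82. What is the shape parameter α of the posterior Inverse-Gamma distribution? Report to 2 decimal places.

11.20

With known mean μ and an Inverse-Gamma(α, β) prior on σ², the Normal likelihood is conjugate: posterior is Inv-Gamma(α + n/2, β + Σ(xᵢ−μ)²/2).
Σ(xᵢ−μ)² = (1.60)² + (-0.65)² + (0.43)² + (-5.37)² + (-1.77)² + (-1.50)² + (-1.65)² + (-1.82)² = 43.4221.
Posterior: Inv-Gamma(7.2 + 8/2, 10.3 + 43.4221/2) = Inv-Gamma(11.20, 32.01105).
Posterior α = 11.20.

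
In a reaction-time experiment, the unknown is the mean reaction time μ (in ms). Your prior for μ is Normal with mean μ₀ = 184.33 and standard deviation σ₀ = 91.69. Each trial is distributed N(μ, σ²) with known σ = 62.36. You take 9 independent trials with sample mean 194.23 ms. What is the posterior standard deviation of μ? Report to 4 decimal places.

20.2722

For Normal data with known variance σ², a Normal(μ₀, σ₀²) prior on μ is conjugate. Posterior precision = 1/σ₀² + n/σ²; posterior mean is the precision-weighted average of μ₀ and x̄.
σ₀² = 91.69² = 8407.0561, σ² = 62.36² = 3888.7696; σ² + n·σ₀² = 3888.7696 + 9·8407.0561 = 79552.2745.
Posterior precision = 1/σ₀² + n/σ² = 1/8407.0561 + 9/3888.7696 = (σ² + n·σ₀²)/(σ₀²σ²) = 79552.2745/(8407.0561·3888.7696); posterior variance σₙ² = σ₀²σ²/(σ² + n·σ₀²) = 8407.0561·3888.7696/79552.2745 = 410.963789.
Posterior SD = √σₙ² = √(8407.0561·3888.7696/79552.2745) = 20.2722.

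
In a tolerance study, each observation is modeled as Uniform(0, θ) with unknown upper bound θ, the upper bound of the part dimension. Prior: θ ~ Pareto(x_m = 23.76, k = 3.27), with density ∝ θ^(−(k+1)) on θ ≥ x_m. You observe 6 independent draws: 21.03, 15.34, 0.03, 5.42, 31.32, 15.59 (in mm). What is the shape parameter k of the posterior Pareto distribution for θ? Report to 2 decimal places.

9.27

A Pareto(scale x_m, shape k) prior on the upper bound θ of Uniform(0, θ) is conjugate: posterior is Pareto(max(x_m, max xᵢ), k + n).
Sample maximum = 31.32; prior scale x_m = 23.76 → posterior scale = max = 31.32.
Posterior shape = 3.27 + 6 = 9.27.
Posterior shape k = 9.27.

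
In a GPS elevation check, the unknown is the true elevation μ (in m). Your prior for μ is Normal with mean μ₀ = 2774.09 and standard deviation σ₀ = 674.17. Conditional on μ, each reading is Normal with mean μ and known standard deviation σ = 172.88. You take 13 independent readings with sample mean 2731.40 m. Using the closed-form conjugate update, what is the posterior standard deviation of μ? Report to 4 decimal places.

For Normal data with known variance σ², a Normal(μ₀, σ₀²) prior on μ is conjugate. Posterior precision = 1/σ₀² + n/σ²; posterior mean is the precision-weighted average of μ₀ and x̄.
σ₀² = 674.17² = 454505.1889, σ² = 172.88² = 29887.4944; σ² + n·σ₀² = 29887.4944 + 13·454505.1889 = 5938454.9501.
Posterior precision = 1/σ₀² + n/σ² = 1/454505.1889 + 13/29887.4944 = (σ² + n·σ₀²)/(σ₀²σ²) = 5938454.9501/(454505.1889·29887.4944); posterior variance σₙ² = σ₀²σ²/(σ² + n·σ₀²) = 454505.1889·29887.4944/5938454.9501 = 2287.467262.
Posterior SD = √σₙ² = √(454505.1889·29887.4944/5938454.9501) = 47.8275.

47.8275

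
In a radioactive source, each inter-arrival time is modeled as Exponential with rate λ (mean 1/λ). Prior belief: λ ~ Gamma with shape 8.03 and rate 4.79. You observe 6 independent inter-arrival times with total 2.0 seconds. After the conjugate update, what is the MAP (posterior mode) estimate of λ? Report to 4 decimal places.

With a Gamma(shape α, rate β) prior on the exponential rate λ, the posterior after n observations with total T = Σxᵢ is Gamma(α+n, β+T).
Posterior: Gamma(8.03+6, 4.79+2.0) = Gamma(14.03, 6.79).
Mode = (α−1)/β = 1.9190.

1.9190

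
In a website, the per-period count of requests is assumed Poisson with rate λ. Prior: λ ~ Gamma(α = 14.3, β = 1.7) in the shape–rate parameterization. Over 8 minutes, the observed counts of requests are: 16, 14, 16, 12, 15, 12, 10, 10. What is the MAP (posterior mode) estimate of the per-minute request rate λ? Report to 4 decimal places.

12.1959

With a Gamma(shape α, rate β) prior, the Poisson likelihood is conjugate: the posterior is Gamma(α + ΣXᵢ, β + n).
Sum of counts S = 105 over n = 8 minutes.
Posterior: Gamma(α+S, β+n) = Gamma(14.3+105, 1.7+8) = Gamma(119.3, 9.7).
Mode of Gamma(α,β) for α≥1 is (α−1)/β = 118.3/9.7 = 12.1959.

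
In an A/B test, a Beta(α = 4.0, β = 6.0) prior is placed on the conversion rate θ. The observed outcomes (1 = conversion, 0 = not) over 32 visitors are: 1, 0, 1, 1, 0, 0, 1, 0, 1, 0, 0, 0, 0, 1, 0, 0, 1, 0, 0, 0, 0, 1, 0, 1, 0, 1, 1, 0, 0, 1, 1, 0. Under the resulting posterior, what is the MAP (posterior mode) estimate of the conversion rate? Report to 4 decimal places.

0.4000

The Beta prior is conjugate to a Binomial/Bernoulli likelihood; the update adds successes to α and failures to β.
Posterior: Beta(α+k, β+n−k) = Beta(4.0+13, 6.0+19) = Beta(17.0, 25.0).
Mode of Beta(a,b) for a,b>1 is (a−1)/(a+b−2) = 16.0/40.0 = 0.4000.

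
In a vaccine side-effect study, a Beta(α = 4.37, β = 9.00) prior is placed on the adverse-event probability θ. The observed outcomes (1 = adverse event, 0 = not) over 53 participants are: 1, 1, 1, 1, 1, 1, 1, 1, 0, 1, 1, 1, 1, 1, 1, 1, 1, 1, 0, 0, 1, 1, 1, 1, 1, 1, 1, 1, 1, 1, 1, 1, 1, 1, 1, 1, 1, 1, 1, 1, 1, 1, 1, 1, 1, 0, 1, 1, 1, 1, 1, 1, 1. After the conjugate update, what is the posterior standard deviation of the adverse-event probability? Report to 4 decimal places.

0.0484

The Beta prior is conjugate to a Binomial/Bernoulli likelihood; the update adds successes to α and failures to β.
Posterior: Beta(α+k, β+n−k) = Beta(4.37+49, 9.00+4) = Beta(53.37, 13.00).
Var = αβ/((α+β)²(α+β+1)) = 53.37·13.00/(66.37²·67.37) = 0.00233792; SD = √0.00233792 = 0.0484.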